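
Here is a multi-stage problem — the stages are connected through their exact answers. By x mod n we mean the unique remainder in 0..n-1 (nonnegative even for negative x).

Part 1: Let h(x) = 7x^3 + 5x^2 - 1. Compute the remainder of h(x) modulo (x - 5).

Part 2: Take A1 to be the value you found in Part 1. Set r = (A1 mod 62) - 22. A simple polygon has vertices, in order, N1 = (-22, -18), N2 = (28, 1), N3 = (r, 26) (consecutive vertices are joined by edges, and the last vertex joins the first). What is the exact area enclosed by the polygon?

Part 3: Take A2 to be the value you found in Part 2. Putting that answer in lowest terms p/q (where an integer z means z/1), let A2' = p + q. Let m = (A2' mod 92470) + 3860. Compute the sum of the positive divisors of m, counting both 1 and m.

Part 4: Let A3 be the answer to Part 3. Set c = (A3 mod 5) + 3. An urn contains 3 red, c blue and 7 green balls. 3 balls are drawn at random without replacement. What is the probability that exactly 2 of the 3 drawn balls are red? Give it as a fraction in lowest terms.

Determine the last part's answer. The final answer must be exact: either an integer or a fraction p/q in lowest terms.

Part 1: remainder = value at the root: 7*(5)^3 + 5*(5)^2 - 1 = (875) + (125) + (-1) = 999; answer 999
Part 2: A1 = 999; r = -15; cross terms: (-22*1 - 28*-18)=482, (28*26 - -15*1)=743, (-15*-18 - -22*26)=842; twice the area = |2067| = 2067; area = 2067/2; answer 2067/2
Part 3: A2 = 2067/2; threaded value p + q = 2069; m = 5929; 5929 = 7^2 * 11^2; sigma = (1 + 7 + 49) * (1 + 11 + 121) = 57 * 133 = 7581; answer 7581
Part 4: A3 = 7581; c = 4; total draws C(14,3) = 364; favorable C(3,2)*C(11,1) = 33; P = 33/364; answer 33/364

33/364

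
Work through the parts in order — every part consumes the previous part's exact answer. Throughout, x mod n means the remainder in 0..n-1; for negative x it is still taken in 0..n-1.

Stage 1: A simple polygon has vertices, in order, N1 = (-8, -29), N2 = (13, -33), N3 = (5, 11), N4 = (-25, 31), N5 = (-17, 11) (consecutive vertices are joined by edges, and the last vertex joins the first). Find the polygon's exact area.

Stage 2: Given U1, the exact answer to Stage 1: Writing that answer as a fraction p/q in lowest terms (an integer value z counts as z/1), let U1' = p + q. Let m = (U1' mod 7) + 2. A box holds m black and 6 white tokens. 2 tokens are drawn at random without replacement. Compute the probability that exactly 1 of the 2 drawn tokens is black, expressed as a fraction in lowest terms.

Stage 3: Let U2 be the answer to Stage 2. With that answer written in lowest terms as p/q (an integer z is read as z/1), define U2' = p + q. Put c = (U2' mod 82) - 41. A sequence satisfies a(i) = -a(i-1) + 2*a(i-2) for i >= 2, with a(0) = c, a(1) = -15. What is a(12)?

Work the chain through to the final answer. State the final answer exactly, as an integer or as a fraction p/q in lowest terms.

Stage 1: cross terms: (-8*-33 - 13*-29)=641, (13*11 - 5*-33)=308, (5*31 - -25*11)=430, (-25*11 - -17*31)=252, (-17*-29 - -8*11)=581; twice the area = |2212| = 2212; area = 1106; answer 1106
Stage 2: U1 = 1106; threaded value p + q = 1107; m = 3; total draws C(9,2) = 36; favorable C(3,1)*C(6,1) = 18; P = 1/2; answer 1/2
Stage 3: U2 = 1/2; threaded value p + q = 3; c = -38; a(2) = -1*(-15) + 2*(-38) = -61; iterating: a(2)=-61, a(3)=31, a(4)=-153, a(5)=215, a(6)=-521, a(7)=951, a(8)=-1993, a(9)=3895, a(10)=-7881, a(11)=15671, a(12)=-31433; answer -31433

-31433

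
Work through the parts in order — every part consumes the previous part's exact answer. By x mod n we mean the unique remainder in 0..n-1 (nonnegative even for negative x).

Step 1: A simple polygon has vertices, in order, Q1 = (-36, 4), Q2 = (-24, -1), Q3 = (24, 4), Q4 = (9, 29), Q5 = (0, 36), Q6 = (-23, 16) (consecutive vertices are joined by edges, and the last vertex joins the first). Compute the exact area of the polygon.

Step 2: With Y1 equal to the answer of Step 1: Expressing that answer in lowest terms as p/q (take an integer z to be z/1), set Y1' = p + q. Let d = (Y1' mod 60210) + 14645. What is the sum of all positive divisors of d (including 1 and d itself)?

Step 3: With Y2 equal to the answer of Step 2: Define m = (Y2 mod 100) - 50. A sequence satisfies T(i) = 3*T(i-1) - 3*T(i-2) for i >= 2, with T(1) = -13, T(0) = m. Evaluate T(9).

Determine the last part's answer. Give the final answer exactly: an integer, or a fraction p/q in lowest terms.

-1296

Step 1: cross terms: (-36*-1 - -24*4)=132, (-24*4 - 24*-1)=-72, (24*29 - 9*4)=660, (9*36 - 0*29)=324, (0*16 - -23*36)=828, (-23*4 - -36*16)=484; twice the area = |2356| = 2356; area = 1178; answer 1178
Step 2: Y1 = 1178; threaded value p + q = 1179; d = 15824; 15824 = 2^4 * 23 * 43; sigma = (1 + 2 + 4 + 8 + 16) * (1 + 23) * (1 + 43) = 31 * 24 * 44 = 32736; answer 32736
Step 3: Y2 = 32736; m = -14; T(2) = 3*(-13) - 3*(-14) = 3; iterating: T(2)=3, T(3)=48, T(4)=135, T(5)=261, T(6)=378, T(7)=351, T(8)=-81, T(9)=-1296; answer -1296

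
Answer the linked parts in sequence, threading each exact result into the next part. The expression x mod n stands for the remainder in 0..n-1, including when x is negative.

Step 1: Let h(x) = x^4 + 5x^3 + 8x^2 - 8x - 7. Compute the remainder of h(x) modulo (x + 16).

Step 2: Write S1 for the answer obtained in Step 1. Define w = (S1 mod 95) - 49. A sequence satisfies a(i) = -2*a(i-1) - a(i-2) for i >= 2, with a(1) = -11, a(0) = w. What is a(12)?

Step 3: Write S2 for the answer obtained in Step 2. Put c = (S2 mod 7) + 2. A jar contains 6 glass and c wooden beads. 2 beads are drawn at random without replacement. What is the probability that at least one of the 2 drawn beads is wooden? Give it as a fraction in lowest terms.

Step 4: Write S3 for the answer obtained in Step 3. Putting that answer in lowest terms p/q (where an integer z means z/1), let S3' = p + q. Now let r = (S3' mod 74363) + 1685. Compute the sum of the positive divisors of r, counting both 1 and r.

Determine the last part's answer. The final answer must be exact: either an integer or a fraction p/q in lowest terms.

Step 1: remainder = value at the root: 1*(-16)^4 + 5*(-16)^3 + 8*(-16)^2 - 8*(-16)^1 - 7 = (65536) + (-20480) + (2048) + (128) + (-7) = 47225; answer 47225
Step 2: S1 = 47225; w = -39; a(2) = -2*(-11) - 1*(-39) = 61; iterating: a(2)=61, a(3)=-111, a(4)=161, a(5)=-211, a(6)=261, a(7)=-311, a(8)=361, a(9)=-411, a(10)=461, a(11)=-511, a(12)=561; answer 561
Step 3: S2 = 561; c = 3; total draws C(9,2) = 36; complement C(6,2) = 15; favorable 36 - 15 = 21; P = 7/12; answer 7/12
Step 4: S3 = 7/12; threaded value p + q = 19; r = 1704; 1704 = 2^3 * 3 * 71; sigma = (1 + 2 + 4 + 8) * (1 + 3) * (1 + 71) = 15 * 4 * 72 = 4320; answer 4320

4320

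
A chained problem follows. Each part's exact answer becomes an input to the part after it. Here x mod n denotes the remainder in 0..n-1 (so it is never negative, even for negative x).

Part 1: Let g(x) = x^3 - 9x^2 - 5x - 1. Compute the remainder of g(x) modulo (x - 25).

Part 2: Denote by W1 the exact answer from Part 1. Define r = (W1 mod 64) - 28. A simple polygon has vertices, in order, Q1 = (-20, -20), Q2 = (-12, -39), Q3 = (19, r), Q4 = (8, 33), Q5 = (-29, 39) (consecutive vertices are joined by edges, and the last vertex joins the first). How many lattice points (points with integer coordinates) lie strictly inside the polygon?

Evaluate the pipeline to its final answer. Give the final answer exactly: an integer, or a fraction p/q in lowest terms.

2367

Part 1: remainder = value at the root: 1*(25)^3 - 9*(25)^2 - 5*(25)^1 - 1 = (15625) + (-5625) + (-125) + (-1) = 9874; answer 9874
Part 2: W1 = 9874; r = -10; cross terms: (-20*-39 - -12*-20)=540, (-12*-10 - 19*-39)=861, (19*33 - 8*-10)=707, (8*39 - -29*33)=1269, (-29*-20 - -20*39)=1360; twice the area = |4737| = 4737; area = 4737/2; boundary points = 1 + 1 + 1 + 1 + 1 = 5; strictly interior points = area - boundary/2 + 1 = 2367; answer 2367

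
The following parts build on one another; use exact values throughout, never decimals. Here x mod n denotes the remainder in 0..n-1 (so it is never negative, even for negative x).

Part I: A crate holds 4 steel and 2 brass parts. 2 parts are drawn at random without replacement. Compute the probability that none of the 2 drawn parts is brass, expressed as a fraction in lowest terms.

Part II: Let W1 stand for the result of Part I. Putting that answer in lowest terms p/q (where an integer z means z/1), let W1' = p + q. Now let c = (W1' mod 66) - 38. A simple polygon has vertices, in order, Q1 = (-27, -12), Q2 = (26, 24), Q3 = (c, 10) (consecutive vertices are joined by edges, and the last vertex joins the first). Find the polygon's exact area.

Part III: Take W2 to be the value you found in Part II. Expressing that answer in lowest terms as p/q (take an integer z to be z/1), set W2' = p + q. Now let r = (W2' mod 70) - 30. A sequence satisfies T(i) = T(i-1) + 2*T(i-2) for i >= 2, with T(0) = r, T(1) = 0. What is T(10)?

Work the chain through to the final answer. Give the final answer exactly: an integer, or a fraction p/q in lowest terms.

-1368

Part I: total draws C(6,2) = 15; favorable C(4,2) = 6; P = 2/5; answer 2/5
Part II: W1 = 2/5; threaded value p + q = 7; c = -31; cross terms: (-27*24 - 26*-12)=-336, (26*10 - -31*24)=1004, (-31*-12 - -27*10)=642; twice the area = |1310| = 1310; area = 655; answer 655
Part III: W2 = 655; threaded value p + q = 656; r = -4; T(2) = 1*(0) + 2*(-4) = -8; iterating: T(2)=-8, T(3)=-8, T(4)=-24, T(5)=-40, T(6)=-88, T(7)=-168, T(8)=-344, T(9)=-680, T(10)=-1368; answer -1368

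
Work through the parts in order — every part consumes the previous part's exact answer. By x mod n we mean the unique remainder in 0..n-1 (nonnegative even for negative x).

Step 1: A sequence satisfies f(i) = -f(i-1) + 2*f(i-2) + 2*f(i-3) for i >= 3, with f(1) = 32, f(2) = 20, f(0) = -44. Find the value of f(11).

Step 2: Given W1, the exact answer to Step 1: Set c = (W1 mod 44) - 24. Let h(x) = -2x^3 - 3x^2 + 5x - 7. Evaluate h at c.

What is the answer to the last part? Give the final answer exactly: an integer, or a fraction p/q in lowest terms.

7337

Step 1: f(3) = -1*(20) + 2*(32) + 2*(-44) = -44; iterating: f(3)=-44, f(4)=148, f(5)=-196, f(6)=404, f(7)=-500, f(8)=916, f(9)=-1108, f(10)=1940, f(11)=-2324; answer -2324
Step 2: W1 = -2324; c = -16; -2*(-16)^3 - 3*(-16)^2 + 5*(-16)^1 - 7 = (8192) + (-768) + (-80) + (-7) = 7337; answer 7337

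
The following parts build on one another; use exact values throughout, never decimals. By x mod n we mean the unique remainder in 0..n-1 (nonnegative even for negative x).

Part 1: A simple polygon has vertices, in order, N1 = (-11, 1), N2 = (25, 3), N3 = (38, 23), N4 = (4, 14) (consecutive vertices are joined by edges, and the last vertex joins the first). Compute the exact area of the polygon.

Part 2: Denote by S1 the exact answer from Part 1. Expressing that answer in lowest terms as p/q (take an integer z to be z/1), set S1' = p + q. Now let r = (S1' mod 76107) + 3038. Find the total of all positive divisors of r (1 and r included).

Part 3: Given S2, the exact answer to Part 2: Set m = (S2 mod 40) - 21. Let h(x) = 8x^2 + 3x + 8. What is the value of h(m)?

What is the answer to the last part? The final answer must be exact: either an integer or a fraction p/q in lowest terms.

943

Part 1: cross terms: (-11*3 - 25*1)=-58, (25*23 - 38*3)=461, (38*14 - 4*23)=440, (4*1 - -11*14)=158; twice the area = |1001| = 1001; area = 1001/2; answer 1001/2
Part 2: S1 = 1001/2; threaded value p + q = 1003; r = 4041; 4041 = 3^2 * 449; sigma = (1 + 3 + 9) * (1 + 449) = 13 * 450 = 5850; answer 5850
Part 3: S2 = 5850; m = -11; 8*(-11)^2 + 3*(-11)^1 + 8 = (968) + (-33) + (8) = 943; answer 943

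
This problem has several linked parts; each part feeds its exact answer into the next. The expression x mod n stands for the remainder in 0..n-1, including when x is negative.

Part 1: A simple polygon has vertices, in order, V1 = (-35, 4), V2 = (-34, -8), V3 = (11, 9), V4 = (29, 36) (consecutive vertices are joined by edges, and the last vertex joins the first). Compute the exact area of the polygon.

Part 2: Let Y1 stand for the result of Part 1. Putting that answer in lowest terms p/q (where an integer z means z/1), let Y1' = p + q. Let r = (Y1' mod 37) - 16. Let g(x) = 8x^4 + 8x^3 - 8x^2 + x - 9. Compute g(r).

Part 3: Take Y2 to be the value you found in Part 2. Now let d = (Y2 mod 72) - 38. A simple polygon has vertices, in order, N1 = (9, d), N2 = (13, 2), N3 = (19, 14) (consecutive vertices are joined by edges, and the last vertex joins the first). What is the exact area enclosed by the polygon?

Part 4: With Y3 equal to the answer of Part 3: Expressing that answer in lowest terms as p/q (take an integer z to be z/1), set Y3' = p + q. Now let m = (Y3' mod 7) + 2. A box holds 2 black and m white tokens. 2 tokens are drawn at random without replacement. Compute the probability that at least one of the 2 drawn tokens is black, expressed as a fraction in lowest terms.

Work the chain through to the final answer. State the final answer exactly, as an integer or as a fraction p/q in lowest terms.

Part 1: cross terms: (-35*-8 - -34*4)=416, (-34*9 - 11*-8)=-218, (11*36 - 29*9)=135, (29*4 - -35*36)=1376; twice the area = |1709| = 1709; area = 1709/2; answer 1709/2
Part 2: Y1 = 1709/2; threaded value p + q = 1711; r = -7; 8*(-7)^4 + 8*(-7)^3 - 8*(-7)^2 + 1*(-7)^1 - 9 = (19208) + (-2744) + (-392) + (-7) + (-9) = 16056; answer 16056
Part 3: Y2 = 16056; d = -38; cross terms: (9*2 - 13*-38)=512, (13*14 - 19*2)=144, (19*-38 - 9*14)=-848; twice the area = |-192| = 192; area = 96; answer 96
Part 4: Y3 = 96; threaded value p + q = 97; m = 8; total draws C(10,2) = 45; complement C(8,2) = 28; favorable 45 - 28 = 17; P = 17/45; answer 17/45

17/45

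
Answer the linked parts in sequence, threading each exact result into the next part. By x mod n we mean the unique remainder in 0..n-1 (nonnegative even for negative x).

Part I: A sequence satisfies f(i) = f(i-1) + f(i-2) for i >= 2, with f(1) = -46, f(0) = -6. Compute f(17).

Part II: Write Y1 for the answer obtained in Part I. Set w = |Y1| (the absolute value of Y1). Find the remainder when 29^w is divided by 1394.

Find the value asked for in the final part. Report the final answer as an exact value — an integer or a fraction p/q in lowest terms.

Part I: f(2) = 1*(-46) + 1*(-6) = -52; iterating: f(2)=-52, f(3)=-98, f(4)=-150, f(5)=-248, f(6)=-398, f(7)=-646, f(8)=-1044, f(9)=-1690, f(10)=-2734, f(11)=-4424, f(12)=-7158, f(13)=-11582, f(14)=-18740, f(15)=-30322, f(16)=-49062, f(17)=-79384; answer -79384
Part II: Y1 = -79384; w = 79384; squarings mod 1394: 29^1=29, 29^2=841, 29^4=523, 29^8=305, 29^16=1021, 29^32=1123, 29^64=953, 29^128=715, 29^256=1021, 29^512=1123, 29^1024=953, 29^2048=715, 29^4096=1021, 29^8192=1123, 29^16384=953, 29^32768=715, 29^65536=1021; 29^79384 = 29^8 * 29^16 * 29^512 * 29^1024 * 29^4096 * 29^8192 * 29^65536 = 543 (mod 1394); answer 543

543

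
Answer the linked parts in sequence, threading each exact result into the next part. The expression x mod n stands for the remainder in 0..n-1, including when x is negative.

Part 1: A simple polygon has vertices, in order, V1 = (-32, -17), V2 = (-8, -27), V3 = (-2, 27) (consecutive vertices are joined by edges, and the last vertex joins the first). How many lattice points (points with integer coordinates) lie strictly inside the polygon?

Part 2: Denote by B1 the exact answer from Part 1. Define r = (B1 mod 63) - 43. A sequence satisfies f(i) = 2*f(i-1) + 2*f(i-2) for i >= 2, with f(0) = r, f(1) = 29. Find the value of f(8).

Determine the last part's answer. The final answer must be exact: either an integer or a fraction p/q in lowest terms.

26640

Part 1: cross terms: (-32*-27 - -8*-17)=728, (-8*27 - -2*-27)=-270, (-2*-17 - -32*27)=898; twice the area = |1356| = 1356; area = 678; boundary points = 2 + 6 + 2 = 10; strictly interior points = area - boundary/2 + 1 = 674; answer 674
Part 2: B1 = 674; r = 1; f(2) = 2*(29) + 2*(1) = 60; iterating: f(2)=60, f(3)=178, f(4)=476, f(5)=1308, f(6)=3568, f(7)=9752, f(8)=26640; answer 26640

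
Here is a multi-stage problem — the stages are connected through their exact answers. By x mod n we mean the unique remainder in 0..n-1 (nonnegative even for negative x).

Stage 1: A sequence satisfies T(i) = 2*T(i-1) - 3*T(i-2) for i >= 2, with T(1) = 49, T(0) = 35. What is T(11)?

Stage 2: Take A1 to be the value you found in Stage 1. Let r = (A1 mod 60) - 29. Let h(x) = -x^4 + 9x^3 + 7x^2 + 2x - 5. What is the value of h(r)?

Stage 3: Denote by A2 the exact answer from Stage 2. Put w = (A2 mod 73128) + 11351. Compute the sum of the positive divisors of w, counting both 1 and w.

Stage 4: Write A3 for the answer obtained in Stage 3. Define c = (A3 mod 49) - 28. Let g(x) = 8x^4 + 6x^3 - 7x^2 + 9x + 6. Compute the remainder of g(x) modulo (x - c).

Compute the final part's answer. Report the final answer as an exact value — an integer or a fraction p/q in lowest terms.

322552

Stage 1: T(2) = 2*(49) - 3*(35) = -7; iterating: T(2)=-7, T(3)=-161, T(4)=-301, T(5)=-119, T(6)=665, T(7)=1687, T(8)=1379, T(9)=-2303, T(10)=-8743, T(11)=-10577; answer -10577
Stage 2: A1 = -10577; r = 14; -1*(14)^4 + 9*(14)^3 + 7*(14)^2 + 2*(14)^1 - 5 = (-38416) + (24696) + (1372) + (28) + (-5) = -12325; answer -12325
Stage 3: A2 = -12325; w = 72154; 72154 = 2 * 43 * 839; sigma = (1 + 2) * (1 + 43) * (1 + 839) = 3 * 44 * 840 = 110880; answer 110880
Stage 4: A3 = 110880; c = 14; remainder = value at the root: 8*(14)^4 + 6*(14)^3 - 7*(14)^2 + 9*(14)^1 + 6 = (307328) + (16464) + (-1372) + (126) + (6) = 322552; answer 322552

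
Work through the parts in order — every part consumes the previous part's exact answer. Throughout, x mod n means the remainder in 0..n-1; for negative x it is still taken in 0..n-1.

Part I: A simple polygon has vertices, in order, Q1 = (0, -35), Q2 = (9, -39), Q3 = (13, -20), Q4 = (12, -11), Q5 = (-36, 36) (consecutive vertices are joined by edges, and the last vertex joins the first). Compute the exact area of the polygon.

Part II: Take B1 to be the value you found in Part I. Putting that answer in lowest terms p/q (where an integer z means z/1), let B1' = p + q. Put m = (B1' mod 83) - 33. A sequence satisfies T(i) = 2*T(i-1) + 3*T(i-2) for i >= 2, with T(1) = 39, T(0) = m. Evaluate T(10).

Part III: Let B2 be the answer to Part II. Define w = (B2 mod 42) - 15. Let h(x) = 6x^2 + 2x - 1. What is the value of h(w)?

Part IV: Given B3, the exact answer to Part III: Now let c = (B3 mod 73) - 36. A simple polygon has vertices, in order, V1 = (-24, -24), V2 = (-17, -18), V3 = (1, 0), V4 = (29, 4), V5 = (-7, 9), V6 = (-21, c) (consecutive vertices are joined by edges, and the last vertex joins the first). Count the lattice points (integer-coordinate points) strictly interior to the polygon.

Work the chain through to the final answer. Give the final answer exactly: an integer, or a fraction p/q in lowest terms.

Part I: cross terms: (0*-39 - 9*-35)=315, (9*-20 - 13*-39)=327, (13*-11 - 12*-20)=97, (12*36 - -36*-11)=36, (-36*-35 - 0*36)=1260; twice the area = |2035| = 2035; area = 2035/2; answer 2035/2
Part II: B1 = 2035/2; threaded value p + q = 2037; m = 12; T(2) = 2*(39) + 3*(12) = 114; iterating: T(2)=114, T(3)=345, T(4)=1032, T(5)=3099, T(6)=9294, T(7)=27885, T(8)=83652, T(9)=250959, T(10)=752874; answer 752874
Part III: B2 = 752874; w = 9; 6*(9)^2 + 2*(9)^1 - 1 = (486) + (18) + (-1) = 503; answer 503
Part IV: B3 = 503; c = 29; cross terms: (-24*-18 - -17*-24)=24, (-17*0 - 1*-18)=18, (1*4 - 29*0)=4, (29*9 - -7*4)=289, (-7*29 - -21*9)=-14, (-21*-24 - -24*29)=1200; twice the area = |1521| = 1521; area = 1521/2; boundary points = 1 + 18 + 4 + 1 + 2 + 1 = 27; strictly interior points = area - boundary/2 + 1 = 748; answer 748

748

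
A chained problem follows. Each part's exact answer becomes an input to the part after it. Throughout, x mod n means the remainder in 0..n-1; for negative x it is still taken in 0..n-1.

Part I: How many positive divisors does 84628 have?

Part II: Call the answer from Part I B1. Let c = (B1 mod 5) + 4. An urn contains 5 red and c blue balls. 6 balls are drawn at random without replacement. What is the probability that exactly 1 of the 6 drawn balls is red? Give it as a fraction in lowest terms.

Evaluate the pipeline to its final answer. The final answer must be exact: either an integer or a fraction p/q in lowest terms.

1/42

Part I: 84628 = 2^2 * 21157; number of divisors = (2+1) * (1+1) = 6; answer 6
Part II: B1 = 6; c = 5; total draws C(10,6) = 210; favorable C(5,1)*C(5,5) = 5; P = 1/42; answer 1/42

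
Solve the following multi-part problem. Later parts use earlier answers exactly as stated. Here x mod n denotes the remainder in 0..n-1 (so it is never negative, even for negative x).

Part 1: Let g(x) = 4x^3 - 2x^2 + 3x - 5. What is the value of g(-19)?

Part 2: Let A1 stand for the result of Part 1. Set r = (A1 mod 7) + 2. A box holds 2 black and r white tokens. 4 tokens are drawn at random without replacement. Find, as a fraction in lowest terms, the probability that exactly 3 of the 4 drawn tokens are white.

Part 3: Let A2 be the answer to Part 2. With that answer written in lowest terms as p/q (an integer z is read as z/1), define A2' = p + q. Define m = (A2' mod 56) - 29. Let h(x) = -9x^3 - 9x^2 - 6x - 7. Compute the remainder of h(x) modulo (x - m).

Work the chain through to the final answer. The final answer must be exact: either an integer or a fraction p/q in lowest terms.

49673

Part 1: 4*(-19)^3 - 2*(-19)^2 + 3*(-19)^1 - 5 = (-27436) + (-722) + (-57) + (-5) = -28220; answer -28220
Part 2: A1 = -28220; r = 6; total draws C(8,4) = 70; favorable C(6,3)*C(2,1) = 40; P = 4/7; answer 4/7
Part 3: A2 = 4/7; threaded value p + q = 11; m = -18; remainder = value at the root: -9*(-18)^3 - 9*(-18)^2 - 6*(-18)^1 - 7 = (52488) + (-2916) + (108) + (-7) = 49673; answer 49673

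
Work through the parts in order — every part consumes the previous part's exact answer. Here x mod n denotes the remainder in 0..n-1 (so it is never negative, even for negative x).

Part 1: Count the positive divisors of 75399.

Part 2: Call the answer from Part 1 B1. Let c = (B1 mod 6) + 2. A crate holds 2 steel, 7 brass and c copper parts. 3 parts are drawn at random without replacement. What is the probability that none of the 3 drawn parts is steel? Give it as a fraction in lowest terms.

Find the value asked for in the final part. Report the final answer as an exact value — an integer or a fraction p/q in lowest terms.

15/26

Part 1: 75399 = 3 * 41 * 613; number of divisors = (1+1) * (1+1) * (1+1) = 8; answer 8
Part 2: B1 = 8; c = 4; total draws C(13,3) = 286; favorable C(11,3) = 165; P = 15/26; answer 15/26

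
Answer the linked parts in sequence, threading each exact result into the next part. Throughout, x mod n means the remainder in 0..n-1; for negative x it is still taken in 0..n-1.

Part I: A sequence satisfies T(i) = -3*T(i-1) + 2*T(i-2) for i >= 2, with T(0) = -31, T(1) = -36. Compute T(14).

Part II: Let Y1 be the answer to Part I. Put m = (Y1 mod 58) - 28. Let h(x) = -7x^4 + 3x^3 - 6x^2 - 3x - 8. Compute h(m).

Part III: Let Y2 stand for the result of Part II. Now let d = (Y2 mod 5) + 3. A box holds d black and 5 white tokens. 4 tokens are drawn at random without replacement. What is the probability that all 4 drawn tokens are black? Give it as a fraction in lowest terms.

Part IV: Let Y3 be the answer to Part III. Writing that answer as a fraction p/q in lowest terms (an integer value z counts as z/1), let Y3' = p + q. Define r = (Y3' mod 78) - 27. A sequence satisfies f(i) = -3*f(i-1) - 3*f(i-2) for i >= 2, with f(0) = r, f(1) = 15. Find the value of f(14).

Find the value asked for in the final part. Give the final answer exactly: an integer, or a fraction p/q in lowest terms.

Part I: T(2) = -3*(-36) + 2*(-31) = 46; iterating: T(2)=46, T(3)=-210, T(4)=722, T(5)=-2586, T(6)=9202, T(7)=-32778, T(8)=116738, T(9)=-415770, T(10)=1480786, T(11)=-5273898, T(12)=18783266, T(13)=-66897594, T(14)=238259314; answer 238259314
Part II: Y1 = 238259314; m = -16; -7*(-16)^4 + 3*(-16)^3 - 6*(-16)^2 - 3*(-16)^1 - 8 = (-458752) + (-12288) + (-1536) + (48) + (-8) = -472536; answer -472536
Part III: Y2 = -472536; d = 7; total draws C(12,4) = 495; favorable C(7,4) = 35; P = 7/99; answer 7/99
Part IV: Y3 = 7/99; threaded value p + q = 106; r = 1; f(2) = -3*(15) - 3*(1) = -48; iterating: f(2)=-48, f(3)=99, f(4)=-153, f(5)=162, f(6)=-27, f(7)=-405, f(8)=1296, f(9)=-2673, f(10)=4131, f(11)=-4374, f(12)=729, f(13)=10935, f(14)=-34992; answer -34992

-34992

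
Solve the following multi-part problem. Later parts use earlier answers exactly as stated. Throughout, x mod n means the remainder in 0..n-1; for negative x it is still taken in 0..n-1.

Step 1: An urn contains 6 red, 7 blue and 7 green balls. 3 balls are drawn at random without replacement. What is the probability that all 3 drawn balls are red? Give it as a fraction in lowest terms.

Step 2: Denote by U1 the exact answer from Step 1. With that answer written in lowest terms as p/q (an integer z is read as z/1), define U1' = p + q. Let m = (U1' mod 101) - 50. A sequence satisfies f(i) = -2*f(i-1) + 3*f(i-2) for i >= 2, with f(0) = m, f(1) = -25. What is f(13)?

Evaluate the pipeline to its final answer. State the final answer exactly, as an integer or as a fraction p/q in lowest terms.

-13153165

Step 1: total draws C(20,3) = 1140; favorable C(6,3) = 20; P = 1/57; answer 1/57
Step 2: U1 = 1/57; threaded value p + q = 58; m = 8; f(2) = -2*(-25) + 3*(8) = 74; iterating: f(2)=74, f(3)=-223, f(4)=668, f(5)=-2005, f(6)=6014, f(7)=-18043, f(8)=54128, f(9)=-162385, f(10)=487154, f(11)=-1461463, f(12)=4384388, f(13)=-13153165; answer -13153165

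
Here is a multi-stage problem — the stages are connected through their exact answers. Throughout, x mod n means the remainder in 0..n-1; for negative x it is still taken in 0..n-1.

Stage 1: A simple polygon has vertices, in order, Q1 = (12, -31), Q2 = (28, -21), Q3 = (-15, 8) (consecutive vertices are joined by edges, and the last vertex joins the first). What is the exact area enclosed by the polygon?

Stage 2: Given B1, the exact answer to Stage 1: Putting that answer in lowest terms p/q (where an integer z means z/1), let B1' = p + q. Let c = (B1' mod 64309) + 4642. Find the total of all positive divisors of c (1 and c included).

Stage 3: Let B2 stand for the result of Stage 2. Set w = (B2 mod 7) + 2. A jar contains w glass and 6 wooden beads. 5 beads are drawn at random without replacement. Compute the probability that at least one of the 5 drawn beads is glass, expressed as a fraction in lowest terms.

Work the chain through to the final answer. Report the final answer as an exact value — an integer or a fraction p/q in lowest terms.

Stage 1: cross terms: (12*-21 - 28*-31)=616, (28*8 - -15*-21)=-91, (-15*-31 - 12*8)=369; twice the area = |894| = 894; area = 447; answer 447
Stage 2: B1 = 447; threaded value p + q = 448; c = 5090; 5090 = 2 * 5 * 509; sigma = (1 + 2) * (1 + 5) * (1 + 509) = 3 * 6 * 510 = 9180; answer 9180
Stage 3: B2 = 9180; w = 5; total draws C(11,5) = 462; complement C(6,5) = 6; favorable 462 - 6 = 456; P = 76/77; answer 76/77

76/77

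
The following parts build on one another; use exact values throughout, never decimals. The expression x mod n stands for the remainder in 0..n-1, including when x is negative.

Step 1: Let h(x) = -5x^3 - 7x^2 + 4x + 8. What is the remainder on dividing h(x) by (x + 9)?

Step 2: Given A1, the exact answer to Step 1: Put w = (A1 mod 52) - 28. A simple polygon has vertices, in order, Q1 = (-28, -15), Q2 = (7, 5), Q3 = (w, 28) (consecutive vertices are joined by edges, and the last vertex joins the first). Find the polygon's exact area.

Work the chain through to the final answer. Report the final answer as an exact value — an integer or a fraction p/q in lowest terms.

825/2

Step 1: remainder = value at the root: -5*(-9)^3 - 7*(-9)^2 + 4*(-9)^1 + 8 = (3645) + (-567) + (-36) + (8) = 3050; answer 3050
Step 2: A1 = 3050; w = 6; cross terms: (-28*5 - 7*-15)=-35, (7*28 - 6*5)=166, (6*-15 - -28*28)=694; twice the area = |825| = 825; area = 825/2; answer 825/2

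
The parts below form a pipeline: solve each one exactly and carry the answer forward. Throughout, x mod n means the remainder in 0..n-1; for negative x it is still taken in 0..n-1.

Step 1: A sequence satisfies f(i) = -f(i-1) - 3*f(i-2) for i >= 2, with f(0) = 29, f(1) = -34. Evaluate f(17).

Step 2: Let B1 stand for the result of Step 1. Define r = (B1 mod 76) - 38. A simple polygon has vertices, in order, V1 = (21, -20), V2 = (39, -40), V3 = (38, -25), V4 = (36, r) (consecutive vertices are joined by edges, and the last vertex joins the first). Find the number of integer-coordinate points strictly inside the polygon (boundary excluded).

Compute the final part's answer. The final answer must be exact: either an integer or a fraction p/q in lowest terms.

475

Step 1: f(2) = -1*(-34) - 3*(29) = -53; iterating: f(2)=-53, f(3)=155, f(4)=4, f(5)=-469, f(6)=457, f(7)=950, f(8)=-2321, f(9)=-529, f(10)=7492, f(11)=-5905, f(12)=-16571, f(13)=34286, f(14)=15427, f(15)=-118285, f(16)=72004, f(17)=282851; answer 282851
Step 2: B1 = 282851; r = 17; cross terms: (21*-40 - 39*-20)=-60, (39*-25 - 38*-40)=545, (38*17 - 36*-25)=1546, (36*-20 - 21*17)=-1077; twice the area = |954| = 954; area = 477; boundary points = 2 + 1 + 2 + 1 = 6; strictly interior points = area - boundary/2 + 1 = 475; answer 475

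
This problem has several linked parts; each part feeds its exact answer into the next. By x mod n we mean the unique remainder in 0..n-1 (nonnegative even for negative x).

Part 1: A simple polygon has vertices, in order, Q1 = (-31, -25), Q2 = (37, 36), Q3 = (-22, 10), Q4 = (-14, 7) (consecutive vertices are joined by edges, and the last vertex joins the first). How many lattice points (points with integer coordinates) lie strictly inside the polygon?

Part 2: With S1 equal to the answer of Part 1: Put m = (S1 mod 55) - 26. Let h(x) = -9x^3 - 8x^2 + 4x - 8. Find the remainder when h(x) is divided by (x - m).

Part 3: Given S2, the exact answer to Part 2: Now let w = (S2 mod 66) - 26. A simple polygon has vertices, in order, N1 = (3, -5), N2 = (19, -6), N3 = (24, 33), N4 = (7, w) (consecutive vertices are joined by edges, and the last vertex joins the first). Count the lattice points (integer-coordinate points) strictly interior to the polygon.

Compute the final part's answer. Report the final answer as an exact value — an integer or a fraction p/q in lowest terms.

500

Part 1: cross terms: (-31*36 - 37*-25)=-191, (37*10 - -22*36)=1162, (-22*7 - -14*10)=-14, (-14*-25 - -31*7)=567; twice the area = |1524| = 1524; area = 762; boundary points = 1 + 1 + 1 + 1 = 4; strictly interior points = area - boundary/2 + 1 = 761; answer 761
Part 2: S1 = 761; m = 20; remainder = value at the root: -9*(20)^3 - 8*(20)^2 + 4*(20)^1 - 8 = (-72000) + (-3200) + (80) + (-8) = -75128; answer -75128
Part 3: S2 = -75128; w = 20; cross terms: (3*-6 - 19*-5)=77, (19*33 - 24*-6)=771, (24*20 - 7*33)=249, (7*-5 - 3*20)=-95; twice the area = |1002| = 1002; area = 501; boundary points = 1 + 1 + 1 + 1 = 4; strictly interior points = area - boundary/2 + 1 = 500; answer 500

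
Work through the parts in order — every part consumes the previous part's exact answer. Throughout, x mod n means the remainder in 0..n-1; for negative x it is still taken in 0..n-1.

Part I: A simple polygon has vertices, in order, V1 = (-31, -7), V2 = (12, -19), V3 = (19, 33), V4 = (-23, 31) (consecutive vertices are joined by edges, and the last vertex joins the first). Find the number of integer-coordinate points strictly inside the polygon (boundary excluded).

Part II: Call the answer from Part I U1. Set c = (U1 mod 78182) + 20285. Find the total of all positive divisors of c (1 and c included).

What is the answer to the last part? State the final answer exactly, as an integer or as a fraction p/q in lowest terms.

29648

Part I: cross terms: (-31*-19 - 12*-7)=673, (12*33 - 19*-19)=757, (19*31 - -23*33)=1348, (-23*-7 - -31*31)=1122; twice the area = |3900| = 3900; area = 1950; boundary points = 1 + 1 + 2 + 2 = 6; strictly interior points = area - boundary/2 + 1 = 1948; answer 1948
Part II: U1 = 1948; c = 22233; 22233 = 3 * 7411; sigma = (1 + 3) * (1 + 7411) = 4 * 7412 = 29648; answer 29648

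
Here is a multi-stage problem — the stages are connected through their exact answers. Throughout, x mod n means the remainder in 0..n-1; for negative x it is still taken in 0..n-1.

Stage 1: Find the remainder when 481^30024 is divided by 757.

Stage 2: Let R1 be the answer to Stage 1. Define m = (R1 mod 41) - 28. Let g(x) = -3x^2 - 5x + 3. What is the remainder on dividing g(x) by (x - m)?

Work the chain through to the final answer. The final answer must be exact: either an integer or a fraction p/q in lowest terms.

-1895

Stage 1: squarings mod 757: 481^1=481, 481^2=476, 481^4=233, 481^8=542, 481^16=48, 481^32=33, 481^64=332, 481^128=459, 481^256=235, 481^512=721, 481^1024=539, 481^2048=590, 481^4096=637, 481^8192=17, 481^16384=289; 481^30024 = 481^8 * 481^64 * 481^256 * 481^1024 * 481^4096 * 481^8192 * 481^16384 = 453 (mod 757); answer 453
Stage 2: R1 = 453; m = -26; remainder = value at the root: -3*(-26)^2 - 5*(-26)^1 + 3 = (-2028) + (130) + (3) = -1895; answer -1895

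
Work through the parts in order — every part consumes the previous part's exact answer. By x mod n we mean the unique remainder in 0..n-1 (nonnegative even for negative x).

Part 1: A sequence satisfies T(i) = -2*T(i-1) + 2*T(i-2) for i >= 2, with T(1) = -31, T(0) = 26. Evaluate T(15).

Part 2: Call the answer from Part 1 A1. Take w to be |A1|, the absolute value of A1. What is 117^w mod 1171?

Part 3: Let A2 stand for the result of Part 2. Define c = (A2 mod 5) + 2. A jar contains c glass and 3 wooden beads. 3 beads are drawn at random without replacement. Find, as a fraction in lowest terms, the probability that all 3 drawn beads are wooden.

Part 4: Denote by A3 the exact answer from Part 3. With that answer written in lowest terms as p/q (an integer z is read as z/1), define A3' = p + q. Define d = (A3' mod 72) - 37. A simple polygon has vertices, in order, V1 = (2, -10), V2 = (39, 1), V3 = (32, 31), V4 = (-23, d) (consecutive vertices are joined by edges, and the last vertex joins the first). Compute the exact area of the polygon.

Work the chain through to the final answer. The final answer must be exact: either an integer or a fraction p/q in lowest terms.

1016

Part 1: T(2) = -2*(-31) + 2*(26) = 114; iterating: T(2)=114, T(3)=-290, T(4)=808, T(5)=-2196, T(6)=6008, T(7)=-16408, T(8)=44832, T(9)=-122480, T(10)=334624, T(11)=-914208, T(12)=2497664, T(13)=-6823744, T(14)=18642816, T(15)=-50933120; answer -50933120
Part 2: A1 = -50933120; w = 50933120; squarings mod 1171: 117^1=117, 117^2=808, 117^4=617, 117^8=114, 117^16=115, 117^32=344, 117^64=65, 117^128=712, 117^256=1072, 117^512=433, 117^1024=129, 117^2048=247, 117^4096=117, 117^8192=808, 117^16384=617, 117^32768=114, 117^65536=115, 117^131072=344, 117^262144=65, 117^524288=712, 117^1048576=1072, 117^2097152=433, 117^4194304=129, 117^8388608=247, 117^16777216=117, 117^33554432=808; 117^50933120 = 117^128 * 117^256 * 117^1024 * 117^2048 * 117^8192 * 117^65536 * 117^524288 * 117^16777216 * 117^33554432 = 61 (mod 1171); answer 61
Part 3: A2 = 61; c = 3; total draws C(6,3) = 20; favorable C(3,3) = 1; P = 1/20; answer 1/20
Part 4: A3 = 1/20; threaded value p + q = 21; d = -16; cross terms: (2*1 - 39*-10)=392, (39*31 - 32*1)=1177, (32*-16 - -23*31)=201, (-23*-10 - 2*-16)=262; twice the area = |2032| = 2032; area = 1016; answer 1016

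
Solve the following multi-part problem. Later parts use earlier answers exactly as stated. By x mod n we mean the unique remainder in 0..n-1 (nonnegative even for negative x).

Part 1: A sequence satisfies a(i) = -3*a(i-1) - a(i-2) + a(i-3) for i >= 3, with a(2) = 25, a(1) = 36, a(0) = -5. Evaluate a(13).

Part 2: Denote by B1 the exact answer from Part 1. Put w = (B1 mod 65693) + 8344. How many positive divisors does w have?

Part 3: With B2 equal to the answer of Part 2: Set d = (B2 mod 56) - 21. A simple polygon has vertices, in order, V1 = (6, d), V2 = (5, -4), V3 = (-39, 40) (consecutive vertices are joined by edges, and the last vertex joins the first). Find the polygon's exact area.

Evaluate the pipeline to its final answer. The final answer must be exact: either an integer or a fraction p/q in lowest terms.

176

Part 1: a(3) = -3*(25) - 1*(36) + 1*(-5) = -116; iterating: a(3)=-116, a(4)=359, a(5)=-936, a(6)=2333, a(7)=-5704, a(8)=13843, a(9)=-33492, a(10)=80929, a(11)=-195452, a(12)=471935, a(13)=-1139424; answer -1139424
Part 2: B1 = -1139424; w = 51394; 51394 = 2 * 7 * 3671; number of divisors = (1+1) * (1+1) * (1+1) = 8; answer 8
Part 3: B2 = 8; d = -13; cross terms: (6*-4 - 5*-13)=41, (5*40 - -39*-4)=44, (-39*-13 - 6*40)=267; twice the area = |352| = 352; area = 176; answer 176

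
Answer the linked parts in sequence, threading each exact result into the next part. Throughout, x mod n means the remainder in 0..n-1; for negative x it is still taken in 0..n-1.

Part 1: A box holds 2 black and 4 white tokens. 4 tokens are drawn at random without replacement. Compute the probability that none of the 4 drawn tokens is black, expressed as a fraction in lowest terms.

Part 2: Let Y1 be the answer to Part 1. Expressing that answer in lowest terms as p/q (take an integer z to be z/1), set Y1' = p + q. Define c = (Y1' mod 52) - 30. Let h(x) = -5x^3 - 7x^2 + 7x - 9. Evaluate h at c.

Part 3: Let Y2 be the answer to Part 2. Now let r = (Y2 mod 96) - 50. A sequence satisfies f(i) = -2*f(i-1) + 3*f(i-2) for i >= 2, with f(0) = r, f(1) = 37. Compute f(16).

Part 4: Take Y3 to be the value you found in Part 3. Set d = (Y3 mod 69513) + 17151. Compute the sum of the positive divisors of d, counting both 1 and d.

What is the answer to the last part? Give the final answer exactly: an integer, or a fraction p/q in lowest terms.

Part 1: total draws C(6,4) = 15; favorable C(4,4) = 1; P = 1/15; answer 1/15
Part 2: Y1 = 1/15; threaded value p + q = 16; c = -14; -5*(-14)^3 - 7*(-14)^2 + 7*(-14)^1 - 9 = (13720) + (-1372) + (-98) + (-9) = 12241; answer 12241
Part 3: Y2 = 12241; r = -1; f(2) = -2*(37) + 3*(-1) = -77; iterating: f(2)=-77, f(3)=265, f(4)=-761, f(5)=2317, f(6)=-6917, f(7)=20785, f(8)=-62321, f(9)=186997, f(10)=-560957, f(11)=1682905, f(12)=-5048681, f(13)=15146077, f(14)=-45438197, f(15)=136314625, f(16)=-408943841; answer -408943841
Part 4: Y3 = -408943841; d = 18289; 18289 is prime, so its only divisors are 1 and 18289; sigma = 1 + 18289 = 18290; answer 18290

18290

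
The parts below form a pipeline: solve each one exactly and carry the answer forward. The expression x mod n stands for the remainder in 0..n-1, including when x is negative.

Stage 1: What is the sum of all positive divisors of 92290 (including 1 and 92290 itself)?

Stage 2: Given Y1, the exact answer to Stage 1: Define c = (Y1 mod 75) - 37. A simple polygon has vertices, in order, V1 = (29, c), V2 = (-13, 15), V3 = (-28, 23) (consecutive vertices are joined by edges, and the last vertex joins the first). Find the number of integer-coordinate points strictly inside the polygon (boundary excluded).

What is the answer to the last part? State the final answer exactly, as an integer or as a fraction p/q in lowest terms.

Stage 1: 92290 = 2 * 5 * 11 * 839; sigma = (1 + 2) * (1 + 5) * (1 + 11) * (1 + 839) = 3 * 6 * 12 * 840 = 181440; answer 181440
Stage 2: Y1 = 181440; c = -22; cross terms: (29*15 - -13*-22)=149, (-13*23 - -28*15)=121, (-28*-22 - 29*23)=-51; twice the area = |219| = 219; area = 219/2; boundary points = 1 + 1 + 3 = 5; strictly interior points = area - boundary/2 + 1 = 108; answer 108

108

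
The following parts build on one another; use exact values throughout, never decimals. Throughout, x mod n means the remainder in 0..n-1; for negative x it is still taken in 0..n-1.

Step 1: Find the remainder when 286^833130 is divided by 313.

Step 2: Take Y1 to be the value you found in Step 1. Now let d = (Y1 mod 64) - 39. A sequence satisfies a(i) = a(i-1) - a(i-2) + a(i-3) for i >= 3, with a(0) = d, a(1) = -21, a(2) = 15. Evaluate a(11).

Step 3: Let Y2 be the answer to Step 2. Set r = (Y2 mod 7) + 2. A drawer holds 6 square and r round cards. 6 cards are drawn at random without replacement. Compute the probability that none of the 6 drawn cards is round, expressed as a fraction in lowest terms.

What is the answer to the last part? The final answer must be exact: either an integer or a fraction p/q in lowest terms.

1/3003

Step 1: squarings mod 313: 286^1=286, 286^2=103, 286^4=280, 286^8=150, 286^16=277, 286^32=44, 286^64=58, 286^128=234, 286^256=294, 286^512=48, 286^1024=113, 286^2048=249, 286^4096=27, 286^8192=103, 286^16384=280, 286^32768=150, 286^65536=277, 286^131072=44, 286^262144=58, 286^524288=234; 286^833130 = 286^2 * 286^8 * 286^32 * 286^64 * 286^512 * 286^1024 * 286^4096 * 286^8192 * 286^32768 * 286^262144 * 286^524288 = 58 (mod 313); answer 58
Step 2: Y1 = 58; d = 19; a(3) = 1*(15) - 1*(-21) + 1*(19) = 55; iterating: a(3)=55, a(4)=19, a(5)=-21, a(6)=15, a(7)=55, a(8)=19, a(9)=-21, a(10)=15, a(11)=55; answer 55
Step 3: Y2 = 55; r = 8; total draws C(14,6) = 3003; favorable C(6,6) = 1; P = 1/3003; answer 1/3003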